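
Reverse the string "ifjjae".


Input: ifjjae
Reading characters right to left:
  Position 5: 'e'
  Position 4: 'a'
  Position 3: 'j'
  Position 2: 'j'
  Position 1: 'f'
  Position 0: 'i'
Reversed: eajjfi

eajjfi


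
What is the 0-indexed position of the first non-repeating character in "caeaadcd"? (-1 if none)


Input: caeaadcd
Character frequencies:
  'a': 3
  'c': 2
  'd': 2
  'e': 1
Scanning left to right for freq == 1:
  Position 0 ('c'): freq=2, skip
  Position 1 ('a'): freq=3, skip
  Position 2 ('e'): unique! => answer = 2

2


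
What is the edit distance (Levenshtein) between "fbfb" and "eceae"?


Computing edit distance: "fbfb" -> "eceae"
DP table:
           e    c    e    a    e
      0    1    2    3    4    5
  f   1    1    2    3    4    5
  b   2    2    2    3    4    5
  f   3    3    3    3    4    5
  b   4    4    4    4    4    5
Edit distance = dp[4][5] = 5

5


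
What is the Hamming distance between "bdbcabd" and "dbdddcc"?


Comparing "bdbcabd" and "dbdddcc" position by position:
  Position 0: 'b' vs 'd' => differ
  Position 1: 'd' vs 'b' => differ
  Position 2: 'b' vs 'd' => differ
  Position 3: 'c' vs 'd' => differ
  Position 4: 'a' vs 'd' => differ
  Position 5: 'b' vs 'c' => differ
  Position 6: 'd' vs 'c' => differ
Total differences (Hamming distance): 7

7


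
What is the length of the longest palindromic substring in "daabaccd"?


Input: "daabaccd"
Checking substrings for palindromes:
  [2:5] "aba" (len 3) => palindrome
  [1:3] "aa" (len 2) => palindrome
  [5:7] "cc" (len 2) => palindrome
Longest palindromic substring: "aba" with length 3

3


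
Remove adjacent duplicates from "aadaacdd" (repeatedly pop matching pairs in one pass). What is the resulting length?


Input: aadaacdd
Stack-based adjacent duplicate removal:
  Read 'a': push. Stack: a
  Read 'a': matches stack top 'a' => pop. Stack: (empty)
  Read 'd': push. Stack: d
  Read 'a': push. Stack: da
  Read 'a': matches stack top 'a' => pop. Stack: d
  Read 'c': push. Stack: dc
  Read 'd': push. Stack: dcd
  Read 'd': matches stack top 'd' => pop. Stack: dc
Final stack: "dc" (length 2)

2


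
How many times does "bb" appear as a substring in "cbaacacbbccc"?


Searching for "bb" in "cbaacacbbccc"
Scanning each position:
  Position 0: "cb" => no
  Position 1: "ba" => no
  Position 2: "aa" => no
  Position 3: "ac" => no
  Position 4: "ca" => no
  Position 5: "ac" => no
  Position 6: "cb" => no
  Position 7: "bb" => MATCH
  Position 8: "bc" => no
  Position 9: "cc" => no
  Position 10: "cc" => no
Total occurrences: 1

1


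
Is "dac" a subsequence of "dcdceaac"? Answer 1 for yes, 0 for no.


Check if "dac" is a subsequence of "dcdceaac"
Greedy scan:
  Position 0 ('d'): matches sub[0] = 'd'
  Position 1 ('c'): no match needed
  Position 2 ('d'): no match needed
  Position 3 ('c'): no match needed
  Position 4 ('e'): no match needed
  Position 5 ('a'): matches sub[1] = 'a'
  Position 6 ('a'): no match needed
  Position 7 ('c'): matches sub[2] = 'c'
All 3 characters matched => is a subsequence

1


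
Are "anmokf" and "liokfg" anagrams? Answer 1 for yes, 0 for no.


Strings: "anmokf", "liokfg"
Sorted first:  afkmno
Sorted second: fgiklo
Differ at position 0: 'a' vs 'f' => not anagrams

0


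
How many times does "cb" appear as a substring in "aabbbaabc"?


Searching for "cb" in "aabbbaabc"
Scanning each position:
  Position 0: "aa" => no
  Position 1: "ab" => no
  Position 2: "bb" => no
  Position 3: "bb" => no
  Position 4: "ba" => no
  Position 5: "aa" => no
  Position 6: "ab" => no
  Position 7: "bc" => no
Total occurrences: 0

0


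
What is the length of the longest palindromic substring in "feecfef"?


Input: "feecfef"
Checking substrings for palindromes:
  [4:7] "fef" (len 3) => palindrome
  [1:3] "ee" (len 2) => palindrome
Longest palindromic substring: "fef" with length 3

3


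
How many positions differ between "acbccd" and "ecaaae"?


Comparing "acbccd" and "ecaaae" position by position:
  Position 0: 'a' vs 'e' => DIFFER
  Position 1: 'c' vs 'c' => same
  Position 2: 'b' vs 'a' => DIFFER
  Position 3: 'c' vs 'a' => DIFFER
  Position 4: 'c' vs 'a' => DIFFER
  Position 5: 'd' vs 'e' => DIFFER
Positions that differ: 5

5


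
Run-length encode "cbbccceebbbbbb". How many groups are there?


Input: cbbccceebbbbbb
Scanning for consecutive runs:
  Group 1: 'c' x 1 (positions 0-0)
  Group 2: 'b' x 2 (positions 1-2)
  Group 3: 'c' x 3 (positions 3-5)
  Group 4: 'e' x 2 (positions 6-7)
  Group 5: 'b' x 6 (positions 8-13)
Total groups: 5

5


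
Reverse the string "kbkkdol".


Input: kbkkdol
Reading characters right to left:
  Position 6: 'l'
  Position 5: 'o'
  Position 4: 'd'
  Position 3: 'k'
  Position 2: 'k'
  Position 1: 'b'
  Position 0: 'k'
Reversed: lodkkbk

lodkkbk


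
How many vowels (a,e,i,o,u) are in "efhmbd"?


Input: efhmbd
Checking each character:
  'e' at position 0: vowel (running total: 1)
  'f' at position 1: consonant
  'h' at position 2: consonant
  'm' at position 3: consonant
  'b' at position 4: consonant
  'd' at position 5: consonant
Total vowels: 1

1


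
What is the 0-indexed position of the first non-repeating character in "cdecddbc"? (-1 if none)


Input: cdecddbc
Character frequencies:
  'b': 1
  'c': 3
  'd': 3
  'e': 1
Scanning left to right for freq == 1:
  Position 0 ('c'): freq=3, skip
  Position 1 ('d'): freq=3, skip
  Position 2 ('e'): unique! => answer = 2

2


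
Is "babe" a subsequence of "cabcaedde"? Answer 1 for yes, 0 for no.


Check if "babe" is a subsequence of "cabcaedde"
Greedy scan:
  Position 0 ('c'): no match needed
  Position 1 ('a'): no match needed
  Position 2 ('b'): matches sub[0] = 'b'
  Position 3 ('c'): no match needed
  Position 4 ('a'): matches sub[1] = 'a'
  Position 5 ('e'): no match needed
  Position 6 ('d'): no match needed
  Position 7 ('d'): no match needed
  Position 8 ('e'): no match needed
Only matched 2/4 characters => not a subsequence

0


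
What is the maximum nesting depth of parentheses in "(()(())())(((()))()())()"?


Input: "(()(())())(((()))()())()"
Tracking depth:
  Position 0 '(': depth becomes 1
  Position 1 '(': depth becomes 2
  Position 2 ')': depth becomes 1
  Position 3 '(': depth becomes 2
  Position 4 '(': depth becomes 3
  Position 5 ')': depth becomes 2
  Position 6 ')': depth becomes 1
  Position 7 '(': depth becomes 2
  Position 8 ')': depth becomes 1
  Position 9 ')': depth becomes 0
  Position 10 '(': depth becomes 1
  Position 11 '(': depth becomes 2
  Position 12 '(': depth becomes 3
  Position 13 '(': depth becomes 4
  Position 14 ')': depth becomes 3
  Position 15 ')': depth becomes 2
  Position 16 ')': depth becomes 1
  Position 17 '(': depth becomes 2
  Position 18 ')': depth becomes 1
  Position 19 '(': depth becomes 2
  Position 20 ')': depth becomes 1
  Position 21 ')': depth becomes 0
  Position 22 '(': depth becomes 1
  Position 23 ')': depth becomes 0
Maximum depth reached: 4

4


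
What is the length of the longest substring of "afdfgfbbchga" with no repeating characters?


Input: "afdfgfbbchga"
Sliding window (track last position of each char):
  Position 0 ('a'): window [0,0] length 1 -- new best
  Position 1 ('f'): window [0,1] length 2 -- new best
  Position 2 ('d'): window [0,2] length 3 -- new best
  Position 3 ('f'): repeat (last at 1), move window start to 2
  Position 3 ('f'): window [2,3] length 2
  Position 4 ('g'): window [2,4] length 3
  Position 5 ('f'): repeat (last at 3), move window start to 4
  Position 5 ('f'): window [4,5] length 2
  Position 6 ('b'): window [4,6] length 3
  Position 7 ('b'): repeat (last at 6), move window start to 7
  Position 7 ('b'): window [7,7] length 1
  Position 8 ('c'): window [7,8] length 2
  Position 9 ('h'): window [7,9] length 3
  Position 10 ('g'): window [7,10] length 4 -- new best
  Position 11 ('a'): window [7,11] length 5 -- new best
Longest substring with no repeats: "bchga" with length 5

5


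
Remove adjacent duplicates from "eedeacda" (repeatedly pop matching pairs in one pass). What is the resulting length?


Input: eedeacda
Stack-based adjacent duplicate removal:
  Read 'e': push. Stack: e
  Read 'e': matches stack top 'e' => pop. Stack: (empty)
  Read 'd': push. Stack: d
  Read 'e': push. Stack: de
  Read 'a': push. Stack: dea
  Read 'c': push. Stack: deac
  Read 'd': push. Stack: deacd
  Read 'a': push. Stack: deacda
Final stack: "deacda" (length 6)

6


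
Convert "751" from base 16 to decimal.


Input: "751" in base 16
Positional expansion:
  Digit '7' (value 7) x 16^2 = 1792
  Digit '5' (value 5) x 16^1 = 80
  Digit '1' (value 1) x 16^0 = 1
Sum = 1873

1873


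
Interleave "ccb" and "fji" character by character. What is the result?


Interleaving "ccb" and "fji":
  Position 0: 'c' from first, 'f' from second => "cf"
  Position 1: 'c' from first, 'j' from second => "cj"
  Position 2: 'b' from first, 'i' from second => "bi"
Result: cfcjbi

cfcjbi


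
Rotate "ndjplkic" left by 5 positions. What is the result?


Input: "ndjplkic", rotate left by 5
First 5 characters: "ndjpl"
Remaining characters: "kic"
Concatenate remaining + first: "kic" + "ndjpl" = "kicndjpl"

kicndjpl


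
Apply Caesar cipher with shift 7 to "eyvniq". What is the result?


Caesar cipher: shift "eyvniq" by 7
  'e' (pos 4) + 7 = pos 11 = 'l'
  'y' (pos 24) + 7 = pos 5 = 'f'
  'v' (pos 21) + 7 = pos 2 = 'c'
  'n' (pos 13) + 7 = pos 20 = 'u'
  'i' (pos 8) + 7 = pos 15 = 'p'
  'q' (pos 16) + 7 = pos 23 = 'x'
Result: lfcupx

lfcupx


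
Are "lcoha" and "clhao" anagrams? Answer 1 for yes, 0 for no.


Strings: "lcoha", "clhao"
Sorted first:  achlo
Sorted second: achlo
Sorted forms match => anagrams

1


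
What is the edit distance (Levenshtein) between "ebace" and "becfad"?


Computing edit distance: "ebace" -> "becfad"
DP table:
           b    e    c    f    a    d
      0    1    2    3    4    5    6
  e   1    1    1    2    3    4    5
  b   2    1    2    2    3    4    5
  a   3    2    2    3    3    3    4
  c   4    3    3    2    3    4    4
  e   5    4    3    3    3    4    5
Edit distance = dp[5][6] = 5

5


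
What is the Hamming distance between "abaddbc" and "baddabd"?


Comparing "abaddbc" and "baddabd" position by position:
  Position 0: 'a' vs 'b' => differ
  Position 1: 'b' vs 'a' => differ
  Position 2: 'a' vs 'd' => differ
  Position 3: 'd' vs 'd' => same
  Position 4: 'd' vs 'a' => differ
  Position 5: 'b' vs 'b' => same
  Position 6: 'c' vs 'd' => differ
Total differences (Hamming distance): 5

5


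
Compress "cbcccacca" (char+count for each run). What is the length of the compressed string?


Input: cbcccacca
Runs:
  'c' x 1 => "c1"
  'b' x 1 => "b1"
  'c' x 3 => "c3"
  'a' x 1 => "a1"
  'c' x 2 => "c2"
  'a' x 1 => "a1"
Compressed: "c1b1c3a1c2a1"
Compressed length: 12

12


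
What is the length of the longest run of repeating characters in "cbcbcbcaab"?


Input: "cbcbcbcaab"
Scanning for longest run:
  Position 1 ('b'): new char, reset run to 1
  Position 2 ('c'): new char, reset run to 1
  Position 3 ('b'): new char, reset run to 1
  Position 4 ('c'): new char, reset run to 1
  Position 5 ('b'): new char, reset run to 1
  Position 6 ('c'): new char, reset run to 1
  Position 7 ('a'): new char, reset run to 1
  Position 8 ('a'): continues run of 'a', length=2
  Position 9 ('b'): new char, reset run to 1
Longest run: 'a' with length 2

2


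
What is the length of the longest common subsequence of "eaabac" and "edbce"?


LCS of "eaabac" and "edbce"
DP table:
           e    d    b    c    e
      0    0    0    0    0    0
  e   0    1    1    1    1    1
  a   0    1    1    1    1    1
  a   0    1    1    1    1    1
  b   0    1    1    2    2    2
  a   0    1    1    2    2    2
  c   0    1    1    2    3    3
LCS length = dp[6][5] = 3

3


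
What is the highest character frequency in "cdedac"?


Input: cdedac
Character counts:
  'a': 1
  'c': 2
  'd': 2
  'e': 1
Maximum frequency: 2

2


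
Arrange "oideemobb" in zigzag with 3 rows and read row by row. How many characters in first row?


Zigzag "oideemobb" into 3 rows:
Placing characters:
  'o' => row 0
  'i' => row 1
  'd' => row 2
  'e' => row 1
  'e' => row 0
  'm' => row 1
  'o' => row 2
  'b' => row 1
  'b' => row 0
Rows:
  Row 0: "oeb"
  Row 1: "iemb"
  Row 2: "do"
First row length: 3

3


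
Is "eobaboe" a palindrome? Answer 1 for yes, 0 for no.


Input: eobaboe
Reversed: eobaboe
  Compare pos 0 ('e') with pos 6 ('e'): match
  Compare pos 1 ('o') with pos 5 ('o'): match
  Compare pos 2 ('b') with pos 4 ('b'): match
Result: palindrome

1


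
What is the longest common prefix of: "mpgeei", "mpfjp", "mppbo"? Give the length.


Words: mpgeei, mpfjp, mppbo
  Position 0: all 'm' => match
  Position 1: all 'p' => match
  Position 2: ('g', 'f', 'p') => mismatch, stop
LCP = "mp" (length 2)

2


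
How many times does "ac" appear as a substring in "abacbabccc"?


Searching for "ac" in "abacbabccc"
Scanning each position:
  Position 0: "ab" => no
  Position 1: "ba" => no
  Position 2: "ac" => MATCH
  Position 3: "cb" => no
  Position 4: "ba" => no
  Position 5: "ab" => no
  Position 6: "bc" => no
  Position 7: "cc" => no
  Position 8: "cc" => no
Total occurrences: 1

1


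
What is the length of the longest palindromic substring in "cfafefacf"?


Input: "cfafefacf"
Checking substrings for palindromes:
  [2:7] "afefa" (len 5) => palindrome
  [1:4] "faf" (len 3) => palindrome
  [3:6] "fef" (len 3) => palindrome
Longest palindromic substring: "afefa" with length 5

5


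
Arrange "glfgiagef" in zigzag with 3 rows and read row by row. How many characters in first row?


Zigzag "glfgiagef" into 3 rows:
Placing characters:
  'g' => row 0
  'l' => row 1
  'f' => row 2
  'g' => row 1
  'i' => row 0
  'a' => row 1
  'g' => row 2
  'e' => row 1
  'f' => row 0
Rows:
  Row 0: "gif"
  Row 1: "lgae"
  Row 2: "fg"
First row length: 3

3


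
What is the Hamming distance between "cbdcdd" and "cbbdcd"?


Comparing "cbdcdd" and "cbbdcd" position by position:
  Position 0: 'c' vs 'c' => same
  Position 1: 'b' vs 'b' => same
  Position 2: 'd' vs 'b' => differ
  Position 3: 'c' vs 'd' => differ
  Position 4: 'd' vs 'c' => differ
  Position 5: 'd' vs 'd' => same
Total differences (Hamming distance): 3

3


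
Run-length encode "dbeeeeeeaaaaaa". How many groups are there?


Input: dbeeeeeeaaaaaa
Scanning for consecutive runs:
  Group 1: 'd' x 1 (positions 0-0)
  Group 2: 'b' x 1 (positions 1-1)
  Group 3: 'e' x 6 (positions 2-7)
  Group 4: 'a' x 6 (positions 8-13)
Total groups: 4

4


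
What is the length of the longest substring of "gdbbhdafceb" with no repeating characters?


Input: "gdbbhdafceb"
Sliding window (track last position of each char):
  Position 0 ('g'): window [0,0] length 1 -- new best
  Position 1 ('d'): window [0,1] length 2 -- new best
  Position 2 ('b'): window [0,2] length 3 -- new best
  Position 3 ('b'): repeat (last at 2), move window start to 3
  Position 3 ('b'): window [3,3] length 1
  Position 4 ('h'): window [3,4] length 2
  Position 5 ('d'): window [3,5] length 3
  Position 6 ('a'): window [3,6] length 4 -- new best
  Position 7 ('f'): window [3,7] length 5 -- new best
  Position 8 ('c'): window [3,8] length 6 -- new best
  Position 9 ('e'): window [3,9] length 7 -- new best
  Position 10 ('b'): repeat (last at 3), move window start to 4
  Position 10 ('b'): window [4,10] length 7
Longest substring with no repeats: "bhdafce" with length 7

7


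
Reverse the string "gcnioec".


Input: gcnioec
Reading characters right to left:
  Position 6: 'c'
  Position 5: 'e'
  Position 4: 'o'
  Position 3: 'i'
  Position 2: 'n'
  Position 1: 'c'
  Position 0: 'g'
Reversed: ceoincg

ceoincg


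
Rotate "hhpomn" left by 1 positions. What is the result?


Input: "hhpomn", rotate left by 1
First 1 characters: "h"
Remaining characters: "hpomn"
Concatenate remaining + first: "hpomn" + "h" = "hpomnh"

hpomnh


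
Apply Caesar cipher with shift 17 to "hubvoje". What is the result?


Caesar cipher: shift "hubvoje" by 17
  'h' (pos 7) + 17 = pos 24 = 'y'
  'u' (pos 20) + 17 = pos 11 = 'l'
  'b' (pos 1) + 17 = pos 18 = 's'
  'v' (pos 21) + 17 = pos 12 = 'm'
  'o' (pos 14) + 17 = pos 5 = 'f'
  'j' (pos 9) + 17 = pos 0 = 'a'
  'e' (pos 4) + 17 = pos 21 = 'v'
Result: ylsmfav

ylsmfav


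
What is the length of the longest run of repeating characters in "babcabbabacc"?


Input: "babcabbabacc"
Scanning for longest run:
  Position 1 ('a'): new char, reset run to 1
  Position 2 ('b'): new char, reset run to 1
  Position 3 ('c'): new char, reset run to 1
  Position 4 ('a'): new char, reset run to 1
  Position 5 ('b'): new char, reset run to 1
  Position 6 ('b'): continues run of 'b', length=2
  Position 7 ('a'): new char, reset run to 1
  Position 8 ('b'): new char, reset run to 1
  Position 9 ('a'): new char, reset run to 1
  Position 10 ('c'): new char, reset run to 1
  Position 11 ('c'): continues run of 'c', length=2
Longest run: 'b' with length 2

2


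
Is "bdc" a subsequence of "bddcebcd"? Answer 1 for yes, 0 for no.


Check if "bdc" is a subsequence of "bddcebcd"
Greedy scan:
  Position 0 ('b'): matches sub[0] = 'b'
  Position 1 ('d'): matches sub[1] = 'd'
  Position 2 ('d'): no match needed
  Position 3 ('c'): matches sub[2] = 'c'
  Position 4 ('e'): no match needed
  Position 5 ('b'): no match needed
  Position 6 ('c'): no match needed
  Position 7 ('d'): no match needed
All 3 characters matched => is a subsequence

1


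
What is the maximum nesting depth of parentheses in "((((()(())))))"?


Input: "((((()(())))))"
Tracking depth:
  Position 0 '(': depth becomes 1
  Position 1 '(': depth becomes 2
  Position 2 '(': depth becomes 3
  Position 3 '(': depth becomes 4
  Position 4 '(': depth becomes 5
  Position 5 ')': depth becomes 4
  Position 6 '(': depth becomes 5
  Position 7 '(': depth becomes 6
  Position 8 ')': depth becomes 5
  Position 9 ')': depth becomes 4
  Position 10 ')': depth becomes 3
  Position 11 ')': depth becomes 2
  Position 12 ')': depth becomes 1
  Position 13 ')': depth becomes 0
Maximum depth reached: 6

6


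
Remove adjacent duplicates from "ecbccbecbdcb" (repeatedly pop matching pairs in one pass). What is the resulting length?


Input: ecbccbecbdcb
Stack-based adjacent duplicate removal:
  Read 'e': push. Stack: e
  Read 'c': push. Stack: ec
  Read 'b': push. Stack: ecb
  Read 'c': push. Stack: ecbc
  Read 'c': matches stack top 'c' => pop. Stack: ecb
  Read 'b': matches stack top 'b' => pop. Stack: ec
  Read 'e': push. Stack: ece
  Read 'c': push. Stack: ecec
  Read 'b': push. Stack: ececb
  Read 'd': push. Stack: ececbd
  Read 'c': push. Stack: ececbdc
  Read 'b': push. Stack: ececbdcb
Final stack: "ececbdcb" (length 8)

8


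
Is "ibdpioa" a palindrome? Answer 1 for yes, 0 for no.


Input: ibdpioa
Reversed: aoipdbi
  Compare pos 0 ('i') with pos 6 ('a'): MISMATCH
  Compare pos 1 ('b') with pos 5 ('o'): MISMATCH
  Compare pos 2 ('d') with pos 4 ('i'): MISMATCH
Result: not a palindrome

0


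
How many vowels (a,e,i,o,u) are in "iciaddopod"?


Input: iciaddopod
Checking each character:
  'i' at position 0: vowel (running total: 1)
  'c' at position 1: consonant
  'i' at position 2: vowel (running total: 2)
  'a' at position 3: vowel (running total: 3)
  'd' at position 4: consonant
  'd' at position 5: consonant
  'o' at position 6: vowel (running total: 4)
  'p' at position 7: consonant
  'o' at position 8: vowel (running total: 5)
  'd' at position 9: consonant
Total vowels: 5

5


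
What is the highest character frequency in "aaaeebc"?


Input: aaaeebc
Character counts:
  'a': 3
  'b': 1
  'c': 1
  'e': 2
Maximum frequency: 3

3


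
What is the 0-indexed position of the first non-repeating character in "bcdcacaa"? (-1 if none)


Input: bcdcacaa
Character frequencies:
  'a': 3
  'b': 1
  'c': 3
  'd': 1
Scanning left to right for freq == 1:
  Position 0 ('b'): unique! => answer = 0

0


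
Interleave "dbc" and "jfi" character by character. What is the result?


Interleaving "dbc" and "jfi":
  Position 0: 'd' from first, 'j' from second => "dj"
  Position 1: 'b' from first, 'f' from second => "bf"
  Position 2: 'c' from first, 'i' from second => "ci"
Result: djbfci

djbfci


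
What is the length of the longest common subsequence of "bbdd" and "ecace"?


LCS of "bbdd" and "ecace"
DP table:
           e    c    a    c    e
      0    0    0    0    0    0
  b   0    0    0    0    0    0
  b   0    0    0    0    0    0
  d   0    0    0    0    0    0
  d   0    0    0    0    0    0
LCS length = dp[4][5] = 0

0


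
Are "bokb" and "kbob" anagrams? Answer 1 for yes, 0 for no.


Strings: "bokb", "kbob"
Sorted first:  bbko
Sorted second: bbko
Sorted forms match => anagrams

1


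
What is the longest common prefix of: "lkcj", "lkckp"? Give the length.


Words: lkcj, lkckp
  Position 0: all 'l' => match
  Position 1: all 'k' => match
  Position 2: all 'c' => match
  Position 3: ('j', 'k') => mismatch, stop
LCP = "lkc" (length 3)

3


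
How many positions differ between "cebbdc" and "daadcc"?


Comparing "cebbdc" and "daadcc" position by position:
  Position 0: 'c' vs 'd' => DIFFER
  Position 1: 'e' vs 'a' => DIFFER
  Position 2: 'b' vs 'a' => DIFFER
  Position 3: 'b' vs 'd' => DIFFER
  Position 4: 'd' vs 'c' => DIFFER
  Position 5: 'c' vs 'c' => same
Positions that differ: 5

5


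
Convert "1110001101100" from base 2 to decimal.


Input: "1110001101100" in base 2
Positional expansion:
  Digit '1' (value 1) x 2^12 = 4096
  Digit '1' (value 1) x 2^11 = 2048
  Digit '1' (value 1) x 2^10 = 1024
  Digit '0' (value 0) x 2^9 = 0
  Digit '0' (value 0) x 2^8 = 0
  Digit '0' (value 0) x 2^7 = 0
  Digit '1' (value 1) x 2^6 = 64
  Digit '1' (value 1) x 2^5 = 32
  Digit '0' (value 0) x 2^4 = 0
  Digit '1' (value 1) x 2^3 = 8
  Digit '1' (value 1) x 2^2 = 4
  Digit '0' (value 0) x 2^1 = 0
  Digit '0' (value 0) x 2^0 = 0
Sum = 7276

7276


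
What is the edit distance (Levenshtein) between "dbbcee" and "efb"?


Computing edit distance: "dbbcee" -> "efb"
DP table:
           e    f    b
      0    1    2    3
  d   1    1    2    3
  b   2    2    2    2
  b   3    3    3    2
  c   4    4    4    3
  e   5    4    5    4
  e   6    5    5    5
Edit distance = dp[6][3] = 5

5


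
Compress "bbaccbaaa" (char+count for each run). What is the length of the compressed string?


Input: bbaccbaaa
Runs:
  'b' x 2 => "b2"
  'a' x 1 => "a1"
  'c' x 2 => "c2"
  'b' x 1 => "b1"
  'a' x 3 => "a3"
Compressed: "b2a1c2b1a3"
Compressed length: 10

10


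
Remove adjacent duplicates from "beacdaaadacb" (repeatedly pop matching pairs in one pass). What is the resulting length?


Input: beacdaaadacb
Stack-based adjacent duplicate removal:
  Read 'b': push. Stack: b
  Read 'e': push. Stack: be
  Read 'a': push. Stack: bea
  Read 'c': push. Stack: beac
  Read 'd': push. Stack: beacd
  Read 'a': push. Stack: beacda
  Read 'a': matches stack top 'a' => pop. Stack: beacd
  Read 'a': push. Stack: beacda
  Read 'd': push. Stack: beacdad
  Read 'a': push. Stack: beacdada
  Read 'c': push. Stack: beacdadac
  Read 'b': push. Stack: beacdadacb
Final stack: "beacdadacb" (length 10)

10


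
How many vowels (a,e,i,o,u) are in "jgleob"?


Input: jgleob
Checking each character:
  'j' at position 0: consonant
  'g' at position 1: consonant
  'l' at position 2: consonant
  'e' at position 3: vowel (running total: 1)
  'o' at position 4: vowel (running total: 2)
  'b' at position 5: consonant
Total vowels: 2

2


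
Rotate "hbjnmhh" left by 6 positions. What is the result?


Input: "hbjnmhh", rotate left by 6
First 6 characters: "hbjnmh"
Remaining characters: "h"
Concatenate remaining + first: "h" + "hbjnmh" = "hhbjnmh"

hhbjnmh


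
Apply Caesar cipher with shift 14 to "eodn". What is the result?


Caesar cipher: shift "eodn" by 14
  'e' (pos 4) + 14 = pos 18 = 's'
  'o' (pos 14) + 14 = pos 2 = 'c'
  'd' (pos 3) + 14 = pos 17 = 'r'
  'n' (pos 13) + 14 = pos 1 = 'b'
Result: scrb

scrb


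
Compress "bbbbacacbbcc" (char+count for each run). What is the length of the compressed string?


Input: bbbbacacbbcc
Runs:
  'b' x 4 => "b4"
  'a' x 1 => "a1"
  'c' x 1 => "c1"
  'a' x 1 => "a1"
  'c' x 1 => "c1"
  'b' x 2 => "b2"
  'c' x 2 => "c2"
Compressed: "b4a1c1a1c1b2c2"
Compressed length: 14

14


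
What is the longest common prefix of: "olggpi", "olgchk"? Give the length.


Words: olggpi, olgchk
  Position 0: all 'o' => match
  Position 1: all 'l' => match
  Position 2: all 'g' => match
  Position 3: ('g', 'c') => mismatch, stop
LCP = "olg" (length 3)

3


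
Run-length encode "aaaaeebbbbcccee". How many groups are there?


Input: aaaaeebbbbcccee
Scanning for consecutive runs:
  Group 1: 'a' x 4 (positions 0-3)
  Group 2: 'e' x 2 (positions 4-5)
  Group 3: 'b' x 4 (positions 6-9)
  Group 4: 'c' x 3 (positions 10-12)
  Group 5: 'e' x 2 (positions 13-14)
Total groups: 5

5


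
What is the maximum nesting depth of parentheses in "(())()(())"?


Input: "(())()(())"
Tracking depth:
  Position 0 '(': depth becomes 1
  Position 1 '(': depth becomes 2
  Position 2 ')': depth becomes 1
  Position 3 ')': depth becomes 0
  Position 4 '(': depth becomes 1
  Position 5 ')': depth becomes 0
  Position 6 '(': depth becomes 1
  Position 7 '(': depth becomes 2
  Position 8 ')': depth becomes 1
  Position 9 ')': depth becomes 0
Maximum depth reached: 2

2


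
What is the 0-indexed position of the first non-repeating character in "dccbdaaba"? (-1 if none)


Input: dccbdaaba
Character frequencies:
  'a': 3
  'b': 2
  'c': 2
  'd': 2
Scanning left to right for freq == 1:
  Position 0 ('d'): freq=2, skip
  Position 1 ('c'): freq=2, skip
  Position 2 ('c'): freq=2, skip
  Position 3 ('b'): freq=2, skip
  Position 4 ('d'): freq=2, skip
  Position 5 ('a'): freq=3, skip
  Position 6 ('a'): freq=3, skip
  Position 7 ('b'): freq=2, skip
  Position 8 ('a'): freq=3, skip
  No unique character found => answer = -1

-1


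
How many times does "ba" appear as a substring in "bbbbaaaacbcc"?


Searching for "ba" in "bbbbaaaacbcc"
Scanning each position:
  Position 0: "bb" => no
  Position 1: "bb" => no
  Position 2: "bb" => no
  Position 3: "ba" => MATCH
  Position 4: "aa" => no
  Position 5: "aa" => no
  Position 6: "aa" => no
  Position 7: "ac" => no
  Position 8: "cb" => no
  Position 9: "bc" => no
  Position 10: "cc" => no
Total occurrences: 1

1


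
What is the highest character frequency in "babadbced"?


Input: babadbced
Character counts:
  'a': 2
  'b': 3
  'c': 1
  'd': 2
  'e': 1
Maximum frequency: 3

3


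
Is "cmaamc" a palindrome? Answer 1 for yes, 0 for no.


Input: cmaamc
Reversed: cmaamc
  Compare pos 0 ('c') with pos 5 ('c'): match
  Compare pos 1 ('m') with pos 4 ('m'): match
  Compare pos 2 ('a') with pos 3 ('a'): match
Result: palindrome

1


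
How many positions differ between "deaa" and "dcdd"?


Comparing "deaa" and "dcdd" position by position:
  Position 0: 'd' vs 'd' => same
  Position 1: 'e' vs 'c' => DIFFER
  Position 2: 'a' vs 'd' => DIFFER
  Position 3: 'a' vs 'd' => DIFFER
Positions that differ: 3

3


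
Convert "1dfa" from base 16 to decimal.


Input: "1dfa" in base 16
Positional expansion:
  Digit '1' (value 1) x 16^3 = 4096
  Digit 'd' (value 13) x 16^2 = 3328
  Digit 'f' (value 15) x 16^1 = 240
  Digit 'a' (value 10) x 16^0 = 10
Sum = 7674

7674


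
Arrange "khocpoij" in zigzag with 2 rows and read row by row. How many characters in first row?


Zigzag "khocpoij" into 2 rows:
Placing characters:
  'k' => row 0
  'h' => row 1
  'o' => row 0
  'c' => row 1
  'p' => row 0
  'o' => row 1
  'i' => row 0
  'j' => row 1
Rows:
  Row 0: "kopi"
  Row 1: "hcoj"
First row length: 4

4


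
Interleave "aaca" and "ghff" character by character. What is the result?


Interleaving "aaca" and "ghff":
  Position 0: 'a' from first, 'g' from second => "ag"
  Position 1: 'a' from first, 'h' from second => "ah"
  Position 2: 'c' from first, 'f' from second => "cf"
  Position 3: 'a' from first, 'f' from second => "af"
Result: agahcfaf

agahcfaf


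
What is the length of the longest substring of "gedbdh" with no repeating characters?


Input: "gedbdh"
Sliding window (track last position of each char):
  Position 0 ('g'): window [0,0] length 1 -- new best
  Position 1 ('e'): window [0,1] length 2 -- new best
  Position 2 ('d'): window [0,2] length 3 -- new best
  Position 3 ('b'): window [0,3] length 4 -- new best
  Position 4 ('d'): repeat (last at 2), move window start to 3
  Position 4 ('d'): window [3,4] length 2
  Position 5 ('h'): window [3,5] length 3
Longest substring with no repeats: "gedb" with length 4

4


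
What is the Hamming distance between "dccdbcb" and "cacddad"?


Comparing "dccdbcb" and "cacddad" position by position:
  Position 0: 'd' vs 'c' => differ
  Position 1: 'c' vs 'a' => differ
  Position 2: 'c' vs 'c' => same
  Position 3: 'd' vs 'd' => same
  Position 4: 'b' vs 'd' => differ
  Position 5: 'c' vs 'a' => differ
  Position 6: 'b' vs 'd' => differ
Total differences (Hamming distance): 5

5


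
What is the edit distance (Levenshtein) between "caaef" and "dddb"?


Computing edit distance: "caaef" -> "dddb"
DP table:
           d    d    d    b
      0    1    2    3    4
  c   1    1    2    3    4
  a   2    2    2    3    4
  a   3    3    3    3    4
  e   4    4    4    4    4
  f   5    5    5    5    5
Edit distance = dp[5][4] = 5

5


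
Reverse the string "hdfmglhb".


Input: hdfmglhb
Reading characters right to left:
  Position 7: 'b'
  Position 6: 'h'
  Position 5: 'l'
  Position 4: 'g'
  Position 3: 'm'
  Position 2: 'f'
  Position 1: 'd'
  Position 0: 'h'
Reversed: bhlgmfdh

bhlgmfdh


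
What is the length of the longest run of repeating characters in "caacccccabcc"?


Input: "caacccccabcc"
Scanning for longest run:
  Position 1 ('a'): new char, reset run to 1
  Position 2 ('a'): continues run of 'a', length=2
  Position 3 ('c'): new char, reset run to 1
  Position 4 ('c'): continues run of 'c', length=2
  Position 5 ('c'): continues run of 'c', length=3
  Position 6 ('c'): continues run of 'c', length=4
  Position 7 ('c'): continues run of 'c', length=5
  Position 8 ('a'): new char, reset run to 1
  Position 9 ('b'): new char, reset run to 1
  Position 10 ('c'): new char, reset run to 1
  Position 11 ('c'): continues run of 'c', length=2
Longest run: 'c' with length 5

5


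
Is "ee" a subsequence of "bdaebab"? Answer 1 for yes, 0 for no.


Check if "ee" is a subsequence of "bdaebab"
Greedy scan:
  Position 0 ('b'): no match needed
  Position 1 ('d'): no match needed
  Position 2 ('a'): no match needed
  Position 3 ('e'): matches sub[0] = 'e'
  Position 4 ('b'): no match needed
  Position 5 ('a'): no match needed
  Position 6 ('b'): no match needed
Only matched 1/2 characters => not a subsequence

0


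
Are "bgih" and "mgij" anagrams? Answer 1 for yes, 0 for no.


Strings: "bgih", "mgij"
Sorted first:  bghi
Sorted second: gijm
Differ at position 0: 'b' vs 'g' => not anagrams

0


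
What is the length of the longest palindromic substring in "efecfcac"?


Input: "efecfcac"
Checking substrings for palindromes:
  [0:3] "efe" (len 3) => palindrome
  [3:6] "cfc" (len 3) => palindrome
  [5:8] "cac" (len 3) => palindrome
Longest palindromic substring: "efe" with length 3

3


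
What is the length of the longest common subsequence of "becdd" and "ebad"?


LCS of "becdd" and "ebad"
DP table:
           e    b    a    d
      0    0    0    0    0
  b   0    0    1    1    1
  e   0    1    1    1    1
  c   0    1    1    1    1
  d   0    1    1    1    2
  d   0    1    1    1    2
LCS length = dp[5][4] = 2

2


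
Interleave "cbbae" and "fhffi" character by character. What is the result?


Interleaving "cbbae" and "fhffi":
  Position 0: 'c' from first, 'f' from second => "cf"
  Position 1: 'b' from first, 'h' from second => "bh"
  Position 2: 'b' from first, 'f' from second => "bf"
  Position 3: 'a' from first, 'f' from second => "af"
  Position 4: 'e' from first, 'i' from second => "ei"
Result: cfbhbfafei

cfbhbfafei


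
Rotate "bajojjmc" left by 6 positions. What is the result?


Input: "bajojjmc", rotate left by 6
First 6 characters: "bajojj"
Remaining characters: "mc"
Concatenate remaining + first: "mc" + "bajojj" = "mcbajojj"

mcbajojj


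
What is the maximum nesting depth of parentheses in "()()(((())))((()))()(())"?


Input: "()()(((())))((()))()(())"
Tracking depth:
  Position 0 '(': depth becomes 1
  Position 1 ')': depth becomes 0
  Position 2 '(': depth becomes 1
  Position 3 ')': depth becomes 0
  Position 4 '(': depth becomes 1
  Position 5 '(': depth becomes 2
  Position 6 '(': depth becomes 3
  Position 7 '(': depth becomes 4
  Position 8 ')': depth becomes 3
  Position 9 ')': depth becomes 2
  Position 10 ')': depth becomes 1
  Position 11 ')': depth becomes 0
  Position 12 '(': depth becomes 1
  Position 13 '(': depth becomes 2
  Position 14 '(': depth becomes 3
  Position 15 ')': depth becomes 2
  Position 16 ')': depth becomes 1
  Position 17 ')': depth becomes 0
  Position 18 '(': depth becomes 1
  Position 19 ')': depth becomes 0
  Position 20 '(': depth becomes 1
  Position 21 '(': depth becomes 2
  Position 22 ')': depth becomes 1
  Position 23 ')': depth becomes 0
Maximum depth reached: 4

4


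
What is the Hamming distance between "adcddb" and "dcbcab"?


Comparing "adcddb" and "dcbcab" position by position:
  Position 0: 'a' vs 'd' => differ
  Position 1: 'd' vs 'c' => differ
  Position 2: 'c' vs 'b' => differ
  Position 3: 'd' vs 'c' => differ
  Position 4: 'd' vs 'a' => differ
  Position 5: 'b' vs 'b' => same
Total differences (Hamming distance): 5

5


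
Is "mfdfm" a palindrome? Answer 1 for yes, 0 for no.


Input: mfdfm
Reversed: mfdfm
  Compare pos 0 ('m') with pos 4 ('m'): match
  Compare pos 1 ('f') with pos 3 ('f'): match
Result: palindrome

1


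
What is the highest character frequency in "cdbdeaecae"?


Input: cdbdeaecae
Character counts:
  'a': 2
  'b': 1
  'c': 2
  'd': 2
  'e': 3
Maximum frequency: 3

3


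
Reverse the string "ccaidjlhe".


Input: ccaidjlhe
Reading characters right to left:
  Position 8: 'e'
  Position 7: 'h'
  Position 6: 'l'
  Position 5: 'j'
  Position 4: 'd'
  Position 3: 'i'
  Position 2: 'a'
  Position 1: 'c'
  Position 0: 'c'
Reversed: ehljdiacc

ehljdiacc


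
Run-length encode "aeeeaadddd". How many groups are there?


Input: aeeeaadddd
Scanning for consecutive runs:
  Group 1: 'a' x 1 (positions 0-0)
  Group 2: 'e' x 3 (positions 1-3)
  Group 3: 'a' x 2 (positions 4-5)
  Group 4: 'd' x 4 (positions 6-9)
Total groups: 4

4


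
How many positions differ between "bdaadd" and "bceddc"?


Comparing "bdaadd" and "bceddc" position by position:
  Position 0: 'b' vs 'b' => same
  Position 1: 'd' vs 'c' => DIFFER
  Position 2: 'a' vs 'e' => DIFFER
  Position 3: 'a' vs 'd' => DIFFER
  Position 4: 'd' vs 'd' => same
  Position 5: 'd' vs 'c' => DIFFER
Positions that differ: 4

4


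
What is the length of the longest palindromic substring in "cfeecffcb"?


Input: "cfeecffcb"
Checking substrings for palindromes:
  [4:8] "cffc" (len 4) => palindrome
  [2:4] "ee" (len 2) => palindrome
  [5:7] "ff" (len 2) => palindrome
Longest palindromic substring: "cffc" with length 4

4


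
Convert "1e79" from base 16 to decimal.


Input: "1e79" in base 16
Positional expansion:
  Digit '1' (value 1) x 16^3 = 4096
  Digit 'e' (value 14) x 16^2 = 3584
  Digit '7' (value 7) x 16^1 = 112
  Digit '9' (value 9) x 16^0 = 9
Sum = 7801

7801


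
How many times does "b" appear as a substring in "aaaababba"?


Searching for "b" in "aaaababba"
Scanning each position:
  Position 0: "a" => no
  Position 1: "a" => no
  Position 2: "a" => no
  Position 3: "a" => no
  Position 4: "b" => MATCH
  Position 5: "a" => no
  Position 6: "b" => MATCH
  Position 7: "b" => MATCH
  Position 8: "a" => no
Total occurrences: 3

3


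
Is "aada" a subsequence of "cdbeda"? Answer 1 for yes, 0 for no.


Check if "aada" is a subsequence of "cdbeda"
Greedy scan:
  Position 0 ('c'): no match needed
  Position 1 ('d'): no match needed
  Position 2 ('b'): no match needed
  Position 3 ('e'): no match needed
  Position 4 ('d'): no match needed
  Position 5 ('a'): matches sub[0] = 'a'
Only matched 1/4 characters => not a subsequence

0


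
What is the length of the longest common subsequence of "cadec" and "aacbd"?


LCS of "cadec" and "aacbd"
DP table:
           a    a    c    b    d
      0    0    0    0    0    0
  c   0    0    0    1    1    1
  a   0    1    1    1    1    1
  d   0    1    1    1    1    2
  e   0    1    1    1    1    2
  c   0    1    1    2    2    2
LCS length = dp[5][5] = 2

2


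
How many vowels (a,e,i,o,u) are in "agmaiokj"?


Input: agmaiokj
Checking each character:
  'a' at position 0: vowel (running total: 1)
  'g' at position 1: consonant
  'm' at position 2: consonant
  'a' at position 3: vowel (running total: 2)
  'i' at position 4: vowel (running total: 3)
  'o' at position 5: vowel (running total: 4)
  'k' at position 6: consonant
  'j' at position 7: consonant
Total vowels: 4

4


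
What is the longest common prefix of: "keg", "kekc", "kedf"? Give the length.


Words: keg, kekc, kedf
  Position 0: all 'k' => match
  Position 1: all 'e' => match
  Position 2: ('g', 'k', 'd') => mismatch, stop
LCP = "ke" (length 2)

2


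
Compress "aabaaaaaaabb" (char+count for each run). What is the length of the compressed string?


Input: aabaaaaaaabb
Runs:
  'a' x 2 => "a2"
  'b' x 1 => "b1"
  'a' x 7 => "a7"
  'b' x 2 => "b2"
Compressed: "a2b1a7b2"
Compressed length: 8

8


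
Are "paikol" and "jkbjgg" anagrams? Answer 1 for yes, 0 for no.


Strings: "paikol", "jkbjgg"
Sorted first:  aiklop
Sorted second: bggjjk
Differ at position 0: 'a' vs 'b' => not anagrams

0


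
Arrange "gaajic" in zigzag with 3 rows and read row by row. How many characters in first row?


Zigzag "gaajic" into 3 rows:
Placing characters:
  'g' => row 0
  'a' => row 1
  'a' => row 2
  'j' => row 1
  'i' => row 0
  'c' => row 1
Rows:
  Row 0: "gi"
  Row 1: "ajc"
  Row 2: "a"
First row length: 2

2


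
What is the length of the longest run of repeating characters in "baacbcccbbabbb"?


Input: "baacbcccbbabbb"
Scanning for longest run:
  Position 1 ('a'): new char, reset run to 1
  Position 2 ('a'): continues run of 'a', length=2
  Position 3 ('c'): new char, reset run to 1
  Position 4 ('b'): new char, reset run to 1
  Position 5 ('c'): new char, reset run to 1
  Position 6 ('c'): continues run of 'c', length=2
  Position 7 ('c'): continues run of 'c', length=3
  Position 8 ('b'): new char, reset run to 1
  Position 9 ('b'): continues run of 'b', length=2
  Position 10 ('a'): new char, reset run to 1
  Position 11 ('b'): new char, reset run to 1
  Position 12 ('b'): continues run of 'b', length=2
  Position 13 ('b'): continues run of 'b', length=3
Longest run: 'c' with length 3

3


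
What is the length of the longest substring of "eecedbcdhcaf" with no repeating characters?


Input: "eecedbcdhcaf"
Sliding window (track last position of each char):
  Position 0 ('e'): window [0,0] length 1 -- new best
  Position 1 ('e'): repeat (last at 0), move window start to 1
  Position 1 ('e'): window [1,1] length 1
  Position 2 ('c'): window [1,2] length 2 -- new best
  Position 3 ('e'): repeat (last at 1), move window start to 2
  Position 3 ('e'): window [2,3] length 2
  Position 4 ('d'): window [2,4] length 3 -- new best
  Position 5 ('b'): window [2,5] length 4 -- new best
  Position 6 ('c'): repeat (last at 2), move window start to 3
  Position 6 ('c'): window [3,6] length 4
  Position 7 ('d'): repeat (last at 4), move window start to 5
  Position 7 ('d'): window [5,7] length 3
  Position 8 ('h'): window [5,8] length 4
  Position 9 ('c'): repeat (last at 6), move window start to 7
  Position 9 ('c'): window [7,9] length 3
  Position 10 ('a'): window [7,10] length 4
  Position 11 ('f'): window [7,11] length 5 -- new best
Longest substring with no repeats: "dhcaf" with length 5

5
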